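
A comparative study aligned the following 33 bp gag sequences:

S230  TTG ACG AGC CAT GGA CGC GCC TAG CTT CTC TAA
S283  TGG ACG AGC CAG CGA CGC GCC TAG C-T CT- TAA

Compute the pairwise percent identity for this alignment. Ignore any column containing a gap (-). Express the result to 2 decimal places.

Excluding the 2 gap columns leaves 31 comparable sites.
Mismatches occur at site 2 (T→G), site 12 (T→G), site 13 (G→C).
28 of the 31 comparable sites match, so the percent identity is 28/31 × 100 = 90.32%.

90.32%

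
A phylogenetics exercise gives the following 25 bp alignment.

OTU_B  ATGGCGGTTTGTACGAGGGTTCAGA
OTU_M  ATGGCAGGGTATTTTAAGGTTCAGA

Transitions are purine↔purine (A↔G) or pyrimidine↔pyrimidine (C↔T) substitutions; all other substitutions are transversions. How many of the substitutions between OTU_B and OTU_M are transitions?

The sequences differ at positions 6 (G/A, transition), 8 (T/G, transversion), 9 (T/G, transversion), 11 (G/A, transition), 13 (A/T, transversion), 14 (C/T, transition), 15 (G/T, transversion), 17 (G/A, transition).
Of the 8 differences, 4 transitions and 4 transversions, so the answer is 4.

4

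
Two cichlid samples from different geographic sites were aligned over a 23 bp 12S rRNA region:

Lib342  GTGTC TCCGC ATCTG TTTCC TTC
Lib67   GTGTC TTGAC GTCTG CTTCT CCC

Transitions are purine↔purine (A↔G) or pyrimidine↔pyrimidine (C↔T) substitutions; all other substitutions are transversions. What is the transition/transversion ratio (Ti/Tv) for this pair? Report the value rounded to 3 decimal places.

7.000

Differing sites — 7:C/T (Ti); 8:C/G (Tv); 9:G/A (Ti); 11:A/G (Ti); 16:T/C (Ti); 20:C/T (Ti); 21:T/C (Ti); 22:T/C (Ti).
Of the 8 differences, 7 transitions and 1 transversion, so Ti/Tv = 7/1 = 7.000.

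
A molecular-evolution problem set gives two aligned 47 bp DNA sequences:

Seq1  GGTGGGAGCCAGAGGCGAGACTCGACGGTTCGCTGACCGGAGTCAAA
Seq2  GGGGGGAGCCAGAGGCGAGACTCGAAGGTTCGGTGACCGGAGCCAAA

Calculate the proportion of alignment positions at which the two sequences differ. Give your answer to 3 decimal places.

The sequences differ at positions 3 (T/G), 26 (C/A), 33 (C/G), 43 (T/C).
There are 4 differences over 47 sites, so p = 4/47 = 0.085.

0.085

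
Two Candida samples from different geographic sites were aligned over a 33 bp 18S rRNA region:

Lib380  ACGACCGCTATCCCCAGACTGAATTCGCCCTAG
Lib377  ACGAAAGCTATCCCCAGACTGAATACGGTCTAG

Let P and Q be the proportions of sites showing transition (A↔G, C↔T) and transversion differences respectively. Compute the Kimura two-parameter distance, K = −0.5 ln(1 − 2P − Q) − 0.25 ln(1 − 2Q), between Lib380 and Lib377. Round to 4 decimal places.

Differing sites — 5:C/A (Tv); 6:C/A (Tv); 25:T/A (Tv); 28:C/G (Tv); 29:C/T (Ti).
Of the 5 differences, 1 transition and 4 transversions over 33 sites: P = 1/33 = 0.030303, Q = 4/33 = 0.121212.
d = −0.5·ln(0.818182) − 0.25·ln(0.757576) = −0.5·(-0.200670) − 0.25·(-0.277631) = 0.1697.

0.1697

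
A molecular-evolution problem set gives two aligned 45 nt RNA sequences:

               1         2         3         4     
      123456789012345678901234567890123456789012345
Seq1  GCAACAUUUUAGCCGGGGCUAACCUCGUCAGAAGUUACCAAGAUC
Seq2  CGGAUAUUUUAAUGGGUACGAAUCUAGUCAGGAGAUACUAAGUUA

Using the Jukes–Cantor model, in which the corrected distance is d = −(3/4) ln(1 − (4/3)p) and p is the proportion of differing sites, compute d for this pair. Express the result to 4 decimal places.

0.5254

Mismatches occur at site 1 (G↔C), site 2 (C↔G), site 3 (A↔G), site 5 (C↔U), site 12 (G↔A), site 13 (C↔U), site 14 (C↔G), site 17 (G↔U), site 18 (G↔A), site 20 (U↔G), site 23 (C↔U), site 26 (C↔A), site 32 (A↔G), site 35 (U↔A), site 39 (C↔U), site 43 (A↔U), site 45 (C↔A).
p = 17/45 = 0.377778.
d = −0.75 · ln(1 − (4/3)·0.377778) = −0.75 · ln(0.496296) = −0.75 · (-0.700583) = 0.5254.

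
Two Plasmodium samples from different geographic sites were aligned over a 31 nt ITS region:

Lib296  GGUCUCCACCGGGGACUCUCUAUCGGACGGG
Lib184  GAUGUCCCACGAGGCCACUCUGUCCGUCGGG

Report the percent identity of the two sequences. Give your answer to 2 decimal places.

67.74%

Differing sites — 2:G/A; 4:C/G; 8:A/C; 9:C/A; 12:G/A; 15:A/C; 17:U/A; 22:A/G; 25:G/C; 27:A/U.
21 of the 31 sites match, so the percent identity is 21/31 × 100 = 67.74%.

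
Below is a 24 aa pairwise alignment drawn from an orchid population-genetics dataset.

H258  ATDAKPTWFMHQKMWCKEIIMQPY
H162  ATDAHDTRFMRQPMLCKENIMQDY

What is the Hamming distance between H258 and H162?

Differing sites — 5:K/H; 6:P/D; 8:W/R; 11:H/R; 13:K/P; 15:W/L; 19:I/N; 23:P/D.
That gives 8 mismatches out of 24 aligned sites, so the Hamming distance is 8.

8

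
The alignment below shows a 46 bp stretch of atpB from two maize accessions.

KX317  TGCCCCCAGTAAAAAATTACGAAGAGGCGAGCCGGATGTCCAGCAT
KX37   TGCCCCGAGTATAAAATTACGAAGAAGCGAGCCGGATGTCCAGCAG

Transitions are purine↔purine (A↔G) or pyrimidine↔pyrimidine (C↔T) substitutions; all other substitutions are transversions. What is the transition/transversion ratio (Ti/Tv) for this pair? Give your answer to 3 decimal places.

Differing sites — 7:C/G (Tv); 12:A/T (Tv); 26:G/A (Ti); 46:T/G (Tv).
Of the 4 differences, 1 transition and 3 transversions, so Ti/Tv = 1/3 = 0.333.

0.333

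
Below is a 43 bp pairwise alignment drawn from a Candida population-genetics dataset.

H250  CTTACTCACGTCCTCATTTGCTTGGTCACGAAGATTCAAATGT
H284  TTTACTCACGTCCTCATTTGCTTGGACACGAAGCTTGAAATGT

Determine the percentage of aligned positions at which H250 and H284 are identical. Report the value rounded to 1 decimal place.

90.7%

Mismatches occur at site 1 (C→T), site 26 (T→A), site 34 (A→C), site 37 (C→G).
39 of the 43 sites match, so the percent identity is 39/43 × 100 = 90.7%.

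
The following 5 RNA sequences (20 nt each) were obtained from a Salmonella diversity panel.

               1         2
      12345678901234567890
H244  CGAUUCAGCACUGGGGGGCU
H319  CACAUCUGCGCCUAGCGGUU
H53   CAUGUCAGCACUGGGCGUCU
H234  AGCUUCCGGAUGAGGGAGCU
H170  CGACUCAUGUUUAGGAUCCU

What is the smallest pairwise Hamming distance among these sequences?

Pairwise Hamming distances:
  H244 vs H319: 10
  H244 vs H53: 5
  H244 vs H234: 8
  H244 vs H170: 9
  H319 vs H53: 9
  H319 vs H234: 13
  H319 vs H170: 15
  H53 vs H234: 12
  H53 vs H170: 11
  H234 vs H170: 10
The smallest is 5, between H244 and H53.

5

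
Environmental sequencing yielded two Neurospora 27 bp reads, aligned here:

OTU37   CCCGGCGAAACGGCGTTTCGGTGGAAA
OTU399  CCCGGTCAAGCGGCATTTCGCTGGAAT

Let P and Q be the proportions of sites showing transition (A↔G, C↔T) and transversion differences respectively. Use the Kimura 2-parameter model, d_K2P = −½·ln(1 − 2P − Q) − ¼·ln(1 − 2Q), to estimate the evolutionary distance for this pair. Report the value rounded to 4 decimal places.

0.2656

Mismatches occur at site 6 (C↔T, transition), site 7 (G↔C, transversion), site 10 (A↔G, transition), site 15 (G↔A, transition), site 21 (G↔C, transversion), site 27 (A↔T, transversion).
Of the 6 differences, 3 transitions and 3 transversions over 27 sites: P = 3/27 = 0.111111, Q = 3/27 = 0.111111.
d = −0.5·ln(0.666667) − 0.25·ln(0.777778) = −0.5·(-0.405465) − 0.25·(-0.251314) = 0.2656.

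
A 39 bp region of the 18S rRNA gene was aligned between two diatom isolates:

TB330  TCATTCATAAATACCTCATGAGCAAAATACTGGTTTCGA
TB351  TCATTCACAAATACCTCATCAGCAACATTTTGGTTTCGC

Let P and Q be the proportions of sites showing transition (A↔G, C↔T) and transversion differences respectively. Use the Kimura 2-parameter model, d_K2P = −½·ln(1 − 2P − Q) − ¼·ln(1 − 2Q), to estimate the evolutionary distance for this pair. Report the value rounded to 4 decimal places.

Differing sites — 8:T/C (Ti); 20:G/C (Tv); 26:A/C (Tv); 29:A/T (Tv); 30:C/T (Ti); 39:A/C (Tv).
Of the 6 differences, 2 transitions and 4 transversions over 39 sites: P = 2/39 = 0.051282, Q = 4/39 = 0.102564.
d = −0.5·ln(0.794872) − 0.25·ln(0.794872) = −0.5·(-0.229574) − 0.25·(-0.229574) = 0.1722.

0.1722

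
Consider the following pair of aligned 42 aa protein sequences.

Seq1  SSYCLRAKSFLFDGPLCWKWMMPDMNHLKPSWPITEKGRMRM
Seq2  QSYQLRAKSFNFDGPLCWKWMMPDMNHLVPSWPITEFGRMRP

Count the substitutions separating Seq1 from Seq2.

6

Differing sites — 1:S/Q; 4:C/Q; 11:L/N; 29:K/V; 37:K/F; 42:M/P.
That gives 6 mismatches out of 42 aligned sites, so the Hamming distance is 6.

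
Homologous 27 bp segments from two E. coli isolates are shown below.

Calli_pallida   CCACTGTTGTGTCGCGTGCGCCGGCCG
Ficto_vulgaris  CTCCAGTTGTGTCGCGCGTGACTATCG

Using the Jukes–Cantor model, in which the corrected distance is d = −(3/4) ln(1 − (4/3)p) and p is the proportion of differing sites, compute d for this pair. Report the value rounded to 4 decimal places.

Differing sites — 2:C/T; 3:A/C; 5:T/A; 17:T/C; 19:C/T; 21:C/A; 23:G/T; 24:G/A; 25:C/T.
p = 9/27 = 0.333333.
d = −0.75 · ln(1 − (4/3)·0.333333) = −0.75 · ln(0.555556) = −0.75 · (-0.587786) = 0.4408.

0.4408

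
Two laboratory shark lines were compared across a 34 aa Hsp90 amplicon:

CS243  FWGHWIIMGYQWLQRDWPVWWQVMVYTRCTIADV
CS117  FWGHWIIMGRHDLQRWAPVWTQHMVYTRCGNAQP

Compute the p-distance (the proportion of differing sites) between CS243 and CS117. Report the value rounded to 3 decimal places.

0.324

Mismatches occur at site 10 (Y/R), site 11 (Q/H), site 12 (W/D), site 16 (D/W), site 17 (W/A), site 21 (W/T), site 23 (V/H), site 30 (T/G), site 31 (I/N), site 33 (D/Q), site 34 (V/P).
There are 11 differences over 34 sites, so p = 11/34 = 0.324.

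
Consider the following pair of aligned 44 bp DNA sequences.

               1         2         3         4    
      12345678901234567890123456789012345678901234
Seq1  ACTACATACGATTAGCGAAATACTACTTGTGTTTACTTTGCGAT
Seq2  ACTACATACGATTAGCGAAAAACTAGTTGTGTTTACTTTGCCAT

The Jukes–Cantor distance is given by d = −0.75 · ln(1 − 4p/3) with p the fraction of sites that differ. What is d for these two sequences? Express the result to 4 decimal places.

Differing sites — 21:T/A; 26:C/G; 42:G/C.
p = 3/44 = 0.068182.
d = −0.75 · ln(1 − (4/3)·0.068182) = −0.75 · ln(0.909091) = −0.75 · (-0.095310) = 0.0715.

0.0715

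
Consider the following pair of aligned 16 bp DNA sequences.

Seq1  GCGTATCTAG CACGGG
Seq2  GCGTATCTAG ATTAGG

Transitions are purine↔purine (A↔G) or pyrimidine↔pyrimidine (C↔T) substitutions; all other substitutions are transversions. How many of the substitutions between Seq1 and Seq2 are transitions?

Differing sites — 11:C/A (Tv); 12:A/T (Tv); 13:C/T (Ti); 14:G/A (Ti).
Of the 4 differences, 2 transitions and 2 transversions, so the answer is 2.

2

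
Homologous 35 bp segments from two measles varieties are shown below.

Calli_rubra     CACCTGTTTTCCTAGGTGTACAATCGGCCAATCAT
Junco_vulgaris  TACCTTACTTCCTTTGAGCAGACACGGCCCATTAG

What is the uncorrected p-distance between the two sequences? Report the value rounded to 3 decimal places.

The sequences differ at positions 1 (C/T), 6 (G/T), 7 (T/A), 8 (T/C), 14 (A/T), 15 (G/T), 17 (T/A), 19 (T/C), 21 (C/G), 23 (A/C), 24 (T/A), 30 (A/C), 33 (C/T), 35 (T/G).
There are 14 differences over 35 sites, so p = 14/35 = 0.400.

0.400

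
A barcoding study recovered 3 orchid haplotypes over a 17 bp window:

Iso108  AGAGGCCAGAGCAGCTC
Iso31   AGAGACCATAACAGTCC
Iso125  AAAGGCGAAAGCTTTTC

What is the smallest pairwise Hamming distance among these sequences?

Pairwise Hamming distances:
  Iso108 vs Iso31: 5
  Iso108 vs Iso125: 6
  Iso31 vs Iso125: 8
The smallest is 5, between Iso108 and Iso31.

5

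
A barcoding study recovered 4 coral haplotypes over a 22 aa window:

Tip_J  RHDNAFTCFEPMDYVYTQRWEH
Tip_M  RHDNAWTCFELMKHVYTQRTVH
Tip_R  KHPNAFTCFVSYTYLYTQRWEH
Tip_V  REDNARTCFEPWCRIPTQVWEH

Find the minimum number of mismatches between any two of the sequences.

6

Pairwise Hamming distances:
  Tip_J vs Tip_M: 6
  Tip_J vs Tip_R: 7
  Tip_J vs Tip_V: 8
  Tip_M vs Tip_R: 11
  Tip_M vs Tip_V: 11
  Tip_R vs Tip_V: 12
The smallest is 6, between Tip_J and Tip_M.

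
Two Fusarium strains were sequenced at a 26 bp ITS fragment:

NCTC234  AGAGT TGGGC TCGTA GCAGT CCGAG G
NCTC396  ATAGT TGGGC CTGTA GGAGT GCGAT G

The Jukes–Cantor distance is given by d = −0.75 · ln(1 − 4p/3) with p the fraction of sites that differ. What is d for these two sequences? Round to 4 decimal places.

Differing sites — 2:G/T; 11:T/C; 12:C/T; 17:C/G; 21:C/G; 25:G/T.
p = 6/26 = 0.230769.
d = −0.75 · ln(1 − (4/3)·0.230769) = −0.75 · ln(0.692308) = −0.75 · (-0.367724) = 0.2758.

0.2758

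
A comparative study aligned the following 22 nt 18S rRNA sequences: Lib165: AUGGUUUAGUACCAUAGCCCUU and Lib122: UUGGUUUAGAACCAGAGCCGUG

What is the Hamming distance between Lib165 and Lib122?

The sequences differ at positions 1 (A/U), 10 (U/A), 15 (U/G), 20 (C/G), 22 (U/G).
That gives 5 mismatches out of 22 aligned sites, so the Hamming distance is 5.

5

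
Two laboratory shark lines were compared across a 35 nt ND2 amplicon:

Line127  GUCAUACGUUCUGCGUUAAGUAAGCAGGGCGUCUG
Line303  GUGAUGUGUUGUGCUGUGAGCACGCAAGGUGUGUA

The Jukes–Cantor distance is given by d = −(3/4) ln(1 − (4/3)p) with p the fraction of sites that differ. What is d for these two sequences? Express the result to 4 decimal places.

Differing sites — 3:C/G; 6:A/G; 7:C/U; 11:C/G; 15:G/U; 16:U/G; 18:A/G; 21:U/C; 23:A/C; 27:G/A; 30:C/U; 33:C/G; 35:G/A.
p = 13/35 = 0.371429.
d = −0.75 · ln(1 − (4/3)·0.371429) = −0.75 · ln(0.504761) = −0.75 · (-0.683670) = 0.5128.

0.5128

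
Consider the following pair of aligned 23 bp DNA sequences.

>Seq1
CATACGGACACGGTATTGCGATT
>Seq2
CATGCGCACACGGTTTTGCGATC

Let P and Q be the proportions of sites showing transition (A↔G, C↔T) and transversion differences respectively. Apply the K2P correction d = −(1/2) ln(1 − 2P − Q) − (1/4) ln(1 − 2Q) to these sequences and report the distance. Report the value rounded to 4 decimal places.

0.1989

Mismatches occur at site 4 (A→G, transition), site 7 (G→C, transversion), site 15 (A→T, transversion), site 23 (T→C, transition).
Of the 4 differences, 2 transitions and 2 transversions over 23 sites: P = 2/23 = 0.086957, Q = 2/23 = 0.086957.
d = −0.5·ln(0.739129) − 0.25·ln(0.826086) = −0.5·(-0.302283) − 0.25·(-0.191056) = 0.1989.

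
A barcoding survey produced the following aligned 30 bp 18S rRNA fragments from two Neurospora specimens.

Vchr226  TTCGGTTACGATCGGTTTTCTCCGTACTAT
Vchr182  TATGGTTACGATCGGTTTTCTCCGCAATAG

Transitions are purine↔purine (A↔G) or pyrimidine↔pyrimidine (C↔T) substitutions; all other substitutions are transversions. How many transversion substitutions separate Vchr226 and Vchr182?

3

Mismatches occur at site 2 (T/A, transversion), site 3 (C/T, transition), site 25 (T/C, transition), site 27 (C/A, transversion), site 30 (T/G, transversion).
Of the 5 differences, 2 transitions and 3 transversions, so the answer is 3.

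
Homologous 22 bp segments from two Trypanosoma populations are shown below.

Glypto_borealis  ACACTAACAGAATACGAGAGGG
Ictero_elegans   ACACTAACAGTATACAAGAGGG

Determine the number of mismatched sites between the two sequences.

2

Differing sites — 11:A/T; 16:G/A.
That gives 2 mismatches out of 22 aligned sites, so the Hamming distance is 2.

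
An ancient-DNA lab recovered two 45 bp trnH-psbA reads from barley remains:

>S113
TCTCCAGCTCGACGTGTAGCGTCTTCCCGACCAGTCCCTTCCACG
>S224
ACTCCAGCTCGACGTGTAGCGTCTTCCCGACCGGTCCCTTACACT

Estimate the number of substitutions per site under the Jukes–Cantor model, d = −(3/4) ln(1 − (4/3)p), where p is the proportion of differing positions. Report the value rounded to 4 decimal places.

0.0946

Mismatches occur at site 1 (T↔A), site 33 (A↔G), site 41 (C↔A), site 45 (G↔T).
p = 4/45 = 0.088889.
d = −0.75 · ln(1 − (4/3)·0.088889) = −0.75 · ln(0.881481) = −0.75 · (-0.126152) = 0.0946.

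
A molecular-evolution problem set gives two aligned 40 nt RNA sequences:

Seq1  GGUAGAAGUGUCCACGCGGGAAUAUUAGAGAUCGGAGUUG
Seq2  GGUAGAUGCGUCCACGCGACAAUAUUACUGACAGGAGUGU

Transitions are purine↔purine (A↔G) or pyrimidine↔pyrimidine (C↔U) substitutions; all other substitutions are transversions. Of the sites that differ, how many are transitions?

3

The sequences differ at positions 7 (A/U, transversion), 9 (U/C, transition), 19 (G/A, transition), 20 (G/C, transversion), 28 (G/C, transversion), 29 (A/U, transversion), 32 (U/C, transition), 33 (C/A, transversion), 39 (U/G, transversion), 40 (G/U, transversion).
Of the 10 differences, 3 transitions and 7 transversions, so the answer is 3.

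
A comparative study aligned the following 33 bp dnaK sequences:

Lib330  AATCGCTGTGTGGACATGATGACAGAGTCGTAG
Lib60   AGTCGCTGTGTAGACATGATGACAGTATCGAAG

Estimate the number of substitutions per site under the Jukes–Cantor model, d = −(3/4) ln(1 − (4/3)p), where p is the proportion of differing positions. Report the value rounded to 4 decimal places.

0.1693

Mismatches occur at site 2 (A→G), site 12 (G→A), site 26 (A→T), site 27 (G→A), site 31 (T→A).
p = 5/33 = 0.151515.
d = −0.75 · ln(1 − (4/3)·0.151515) = −0.75 · ln(0.797980) = −0.75 · (-0.225672) = 0.1693.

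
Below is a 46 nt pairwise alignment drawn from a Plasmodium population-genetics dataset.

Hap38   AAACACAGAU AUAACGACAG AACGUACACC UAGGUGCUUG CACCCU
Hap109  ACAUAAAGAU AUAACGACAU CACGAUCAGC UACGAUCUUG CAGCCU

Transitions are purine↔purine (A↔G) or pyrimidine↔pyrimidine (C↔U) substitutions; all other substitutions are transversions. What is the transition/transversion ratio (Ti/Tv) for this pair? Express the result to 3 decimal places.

0.091

Differing sites — 2:A/C (Tv); 4:C/U (Ti); 6:C/A (Tv); 20:G/U (Tv); 21:A/C (Tv); 25:U/A (Tv); 26:A/U (Tv); 29:C/G (Tv); 33:G/C (Tv); 35:U/A (Tv); 36:G/U (Tv); 43:C/G (Tv).
Of the 12 differences, 1 transition and 11 transversions, so Ti/Tv = 1/11 = 0.091.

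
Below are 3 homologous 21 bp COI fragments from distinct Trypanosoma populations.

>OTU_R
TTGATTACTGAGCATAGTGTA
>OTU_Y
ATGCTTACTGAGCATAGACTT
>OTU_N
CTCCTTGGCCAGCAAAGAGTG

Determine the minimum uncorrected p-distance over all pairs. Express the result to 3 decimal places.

0.238

Pairwise Hamming distances:
  OTU_R vs OTU_Y: 5
  OTU_R vs OTU_N: 10
  OTU_Y vs OTU_N: 9
The smallest is 5 mismatches, between OTU_R and OTU_Y; p = 5/21 = 0.238.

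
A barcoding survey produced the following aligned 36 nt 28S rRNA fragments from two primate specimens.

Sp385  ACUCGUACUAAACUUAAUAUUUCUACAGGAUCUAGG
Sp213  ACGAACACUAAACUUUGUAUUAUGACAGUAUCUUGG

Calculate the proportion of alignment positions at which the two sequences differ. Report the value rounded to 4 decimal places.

0.3056

Differing sites — 3:U/G; 4:C/A; 5:G/A; 6:U/C; 16:A/U; 17:A/G; 22:U/A; 23:C/U; 24:U/G; 29:G/U; 34:A/U.
There are 11 differences over 36 sites, so p = 11/36 = 0.3056.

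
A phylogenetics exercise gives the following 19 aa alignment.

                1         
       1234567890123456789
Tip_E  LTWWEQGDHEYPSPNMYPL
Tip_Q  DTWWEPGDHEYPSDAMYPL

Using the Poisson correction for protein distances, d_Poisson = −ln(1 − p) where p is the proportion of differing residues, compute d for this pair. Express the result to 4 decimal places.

Differing sites — 1:L/D; 6:Q/P; 14:P/D; 15:N/A.
p = 4/19 = 0.210526.
d = −ln(1 − 0.210526) = −ln(0.789474) = 0.2364.

0.2364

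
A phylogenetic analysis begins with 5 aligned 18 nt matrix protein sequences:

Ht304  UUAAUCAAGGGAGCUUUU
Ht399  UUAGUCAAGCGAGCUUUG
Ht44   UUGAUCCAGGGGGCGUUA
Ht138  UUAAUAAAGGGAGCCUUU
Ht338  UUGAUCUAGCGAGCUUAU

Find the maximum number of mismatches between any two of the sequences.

7

Pairwise Hamming distances:
  Ht304 vs Ht399: 3
  Ht304 vs Ht44: 5
  Ht304 vs Ht138: 2
  Ht304 vs Ht338: 4
  Ht399 vs Ht44: 7
  Ht399 vs Ht138: 5
  Ht399 vs Ht338: 5
  Ht44 vs Ht138: 6
  Ht44 vs Ht338: 6
  Ht138 vs Ht338: 6
The largest is 7, between Ht399 and Ht44.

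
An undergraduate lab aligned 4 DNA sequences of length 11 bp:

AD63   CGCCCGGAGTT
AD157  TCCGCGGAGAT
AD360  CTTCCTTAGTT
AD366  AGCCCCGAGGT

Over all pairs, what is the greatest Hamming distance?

7

Pairwise Hamming distances:
  AD63 vs AD157: 4
  AD63 vs AD360: 4
  AD63 vs AD366: 3
  AD157 vs AD360: 7
  AD157 vs AD366: 5
  AD360 vs AD366: 6
The largest is 7, between AD157 and AD360.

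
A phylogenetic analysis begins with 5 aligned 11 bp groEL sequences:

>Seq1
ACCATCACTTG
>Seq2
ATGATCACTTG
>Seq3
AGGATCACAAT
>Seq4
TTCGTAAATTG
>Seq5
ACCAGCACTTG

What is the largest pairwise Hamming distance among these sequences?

Pairwise Hamming distances:
  Seq1 vs Seq2: 2
  Seq1 vs Seq3: 5
  Seq1 vs Seq4: 5
  Seq1 vs Seq5: 1
  Seq2 vs Seq3: 4
  Seq2 vs Seq4: 5
  Seq2 vs Seq5: 3
  Seq3 vs Seq4: 9
  Seq3 vs Seq5: 6
  Seq4 vs Seq5: 6
The largest is 9, between Seq3 and Seq4.

9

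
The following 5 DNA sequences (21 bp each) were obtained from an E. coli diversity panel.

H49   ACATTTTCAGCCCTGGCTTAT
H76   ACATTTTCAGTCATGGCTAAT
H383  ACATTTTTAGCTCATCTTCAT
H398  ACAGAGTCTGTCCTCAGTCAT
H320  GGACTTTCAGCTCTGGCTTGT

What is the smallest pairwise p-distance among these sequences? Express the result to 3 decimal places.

Pairwise Hamming distances:
  H49 vs H76: 3
  H49 vs H383: 7
  H49 vs H398: 9
  H49 vs H320: 5
  H76 vs H383: 9
  H76 vs H398: 9
  H76 vs H320: 8
  H383 vs H398: 11
  H383 vs H320: 10
  H398 vs H320: 13
The smallest is 3 mismatches, between H49 and H76; p = 3/21 = 0.143.

0.143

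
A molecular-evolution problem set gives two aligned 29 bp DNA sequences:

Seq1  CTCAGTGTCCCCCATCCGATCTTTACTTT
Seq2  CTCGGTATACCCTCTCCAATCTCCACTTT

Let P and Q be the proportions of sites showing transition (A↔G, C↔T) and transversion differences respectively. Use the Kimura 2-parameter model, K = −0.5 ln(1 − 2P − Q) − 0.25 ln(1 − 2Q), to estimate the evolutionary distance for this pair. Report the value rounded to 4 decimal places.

The sequences differ at positions 4 (A/G, transition), 7 (G/A, transition), 9 (C/A, transversion), 13 (C/T, transition), 14 (A/C, transversion), 18 (G/A, transition), 23 (T/C, transition), 24 (T/C, transition).
Of the 8 differences, 6 transitions and 2 transversions over 29 sites: P = 6/29 = 0.206897, Q = 2/29 = 0.068966.
d = −0.5·ln(0.517240) − 0.25·ln(0.862068) = −0.5·(-0.659248) − 0.25·(-0.148421) = 0.3667.

0.3667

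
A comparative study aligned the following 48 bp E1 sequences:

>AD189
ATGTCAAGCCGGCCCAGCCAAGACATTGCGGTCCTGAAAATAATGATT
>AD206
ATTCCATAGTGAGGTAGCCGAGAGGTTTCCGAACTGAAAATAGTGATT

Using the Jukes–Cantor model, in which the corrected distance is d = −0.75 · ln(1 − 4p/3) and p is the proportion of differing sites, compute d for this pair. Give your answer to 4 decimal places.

0.5199

Differing sites — 3:G/T; 4:T/C; 7:A/T; 8:G/A; 9:C/G; 10:C/T; 12:G/A; 13:C/G; 14:C/G; 15:C/T; 20:A/G; 24:C/G; 25:A/G; 28:G/T; 30:G/C; 32:T/A; 33:C/A; 43:A/G.
p = 18/48 = 0.375000.
d = −0.75 · ln(1 − (4/3)·0.375000) = −0.75 · ln(0.500000) = −0.75 · (-0.693147) = 0.5199.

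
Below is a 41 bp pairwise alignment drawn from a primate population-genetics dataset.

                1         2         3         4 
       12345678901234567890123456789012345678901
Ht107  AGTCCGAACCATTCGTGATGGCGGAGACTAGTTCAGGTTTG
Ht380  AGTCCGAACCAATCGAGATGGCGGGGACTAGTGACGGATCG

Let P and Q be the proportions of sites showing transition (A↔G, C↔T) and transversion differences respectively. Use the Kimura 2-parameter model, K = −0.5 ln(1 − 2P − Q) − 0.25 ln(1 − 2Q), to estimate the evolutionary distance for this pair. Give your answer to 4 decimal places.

0.2264

The sequences differ at positions 12 (T/A, transversion), 16 (T/A, transversion), 25 (A/G, transition), 33 (T/G, transversion), 34 (C/A, transversion), 35 (A/C, transversion), 38 (T/A, transversion), 40 (T/C, transition).
Of the 8 differences, 2 transitions and 6 transversions over 41 sites: P = 2/41 = 0.048780, Q = 6/41 = 0.146341.
d = −0.5·ln(0.756099) − 0.25·ln(0.707318) = −0.5·(-0.279583) − 0.25·(-0.346275) = 0.2264.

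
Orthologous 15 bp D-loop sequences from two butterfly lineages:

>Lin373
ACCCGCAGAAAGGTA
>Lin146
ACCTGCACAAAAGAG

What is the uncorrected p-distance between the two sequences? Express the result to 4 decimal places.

0.3333

Mismatches occur at site 4 (C↔T), site 8 (G↔C), site 12 (G↔A), site 14 (T↔A), site 15 (A↔G).
There are 5 differences over 15 sites, so p = 5/15 = 0.3333.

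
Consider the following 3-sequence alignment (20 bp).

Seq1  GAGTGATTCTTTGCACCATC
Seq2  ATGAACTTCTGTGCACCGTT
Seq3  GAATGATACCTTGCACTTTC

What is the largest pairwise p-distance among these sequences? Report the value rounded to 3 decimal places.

Pairwise Hamming distances:
  Seq1 vs Seq2: 8
  Seq1 vs Seq3: 5
  Seq2 vs Seq3: 12
The largest is 12 mismatches, between Seq2 and Seq3; p = 12/20 = 0.600.

0.600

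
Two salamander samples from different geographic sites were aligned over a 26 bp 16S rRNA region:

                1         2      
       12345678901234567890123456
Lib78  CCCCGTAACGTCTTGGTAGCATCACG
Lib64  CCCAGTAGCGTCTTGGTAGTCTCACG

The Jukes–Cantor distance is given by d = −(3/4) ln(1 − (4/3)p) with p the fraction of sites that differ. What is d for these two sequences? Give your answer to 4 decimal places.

0.1722

The sequences differ at positions 4 (C/A), 8 (A/G), 20 (C/T), 21 (A/C).
p = 4/26 = 0.153846.
d = −0.75 · ln(1 − (4/3)·0.153846) = −0.75 · ln(0.794872) = −0.75 · (-0.229574) = 0.1722.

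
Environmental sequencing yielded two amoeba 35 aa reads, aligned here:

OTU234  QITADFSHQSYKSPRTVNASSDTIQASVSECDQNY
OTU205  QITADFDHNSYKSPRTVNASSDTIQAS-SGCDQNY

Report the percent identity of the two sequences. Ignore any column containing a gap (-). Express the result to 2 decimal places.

91.18%

Excluding the 1 gap column leaves 34 comparable sites.
Differing sites — 7:S/D; 9:Q/N; 30:E/G.
31 of the 34 comparable sites match, so the percent identity is 31/34 × 100 = 91.18%.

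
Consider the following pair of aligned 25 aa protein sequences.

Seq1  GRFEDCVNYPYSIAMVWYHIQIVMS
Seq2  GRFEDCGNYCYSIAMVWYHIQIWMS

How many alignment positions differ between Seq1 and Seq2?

The sequences differ at positions 7 (V/G), 10 (P/C), 23 (V/W).
That gives 3 mismatches out of 25 aligned sites, so the Hamming distance is 3.

3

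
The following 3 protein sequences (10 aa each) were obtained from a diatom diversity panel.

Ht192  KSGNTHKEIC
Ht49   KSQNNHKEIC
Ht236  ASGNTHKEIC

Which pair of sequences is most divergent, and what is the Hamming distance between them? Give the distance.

Pairwise Hamming distances:
  Ht192 vs Ht49: 2
  Ht192 vs Ht236: 1
  Ht49 vs Ht236: 3
The largest is 3, between Ht49 and Ht236.

3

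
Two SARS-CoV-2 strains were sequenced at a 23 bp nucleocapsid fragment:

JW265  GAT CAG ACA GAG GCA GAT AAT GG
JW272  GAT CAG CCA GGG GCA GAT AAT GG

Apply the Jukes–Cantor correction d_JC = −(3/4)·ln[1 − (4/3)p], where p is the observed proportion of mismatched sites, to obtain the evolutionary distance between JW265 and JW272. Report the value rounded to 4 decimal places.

The sequences differ at positions 7 (A/C), 11 (A/G).
p = 2/23 = 0.086957.
d = −0.75 · ln(1 − (4/3)·0.086957) = −0.75 · ln(0.884057) = −0.75 · (-0.123234) = 0.0924.

0.0924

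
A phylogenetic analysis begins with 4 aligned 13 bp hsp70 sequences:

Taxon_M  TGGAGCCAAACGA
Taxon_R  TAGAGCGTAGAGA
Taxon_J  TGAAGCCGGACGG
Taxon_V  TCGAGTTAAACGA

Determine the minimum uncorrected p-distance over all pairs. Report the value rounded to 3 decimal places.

0.231

Pairwise Hamming distances:
  Taxon_M vs Taxon_R: 5
  Taxon_M vs Taxon_J: 4
  Taxon_M vs Taxon_V: 3
  Taxon_R vs Taxon_J: 8
  Taxon_R vs Taxon_V: 6
  Taxon_J vs Taxon_V: 7
The smallest is 3 mismatches, between Taxon_M and Taxon_V; p = 3/13 = 0.231.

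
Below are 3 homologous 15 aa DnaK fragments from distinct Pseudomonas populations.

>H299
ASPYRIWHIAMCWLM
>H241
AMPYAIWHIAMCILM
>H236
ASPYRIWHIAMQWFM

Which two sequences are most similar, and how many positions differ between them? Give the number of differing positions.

Pairwise Hamming distances:
  H299 vs H241: 3
  H299 vs H236: 2
  H241 vs H236: 5
The smallest is 2, between H299 and H236.

2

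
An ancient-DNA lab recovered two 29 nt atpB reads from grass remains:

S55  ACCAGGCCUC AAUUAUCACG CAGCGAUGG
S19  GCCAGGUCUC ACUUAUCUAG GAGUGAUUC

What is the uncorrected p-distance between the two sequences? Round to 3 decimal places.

Mismatches occur at site 1 (A→G), site 7 (C→U), site 12 (A→C), site 18 (A→U), site 19 (C→A), site 21 (C→G), site 24 (C→U), site 28 (G→U), site 29 (G→C).
There are 9 differences over 29 sites, so p = 9/29 = 0.310.

0.310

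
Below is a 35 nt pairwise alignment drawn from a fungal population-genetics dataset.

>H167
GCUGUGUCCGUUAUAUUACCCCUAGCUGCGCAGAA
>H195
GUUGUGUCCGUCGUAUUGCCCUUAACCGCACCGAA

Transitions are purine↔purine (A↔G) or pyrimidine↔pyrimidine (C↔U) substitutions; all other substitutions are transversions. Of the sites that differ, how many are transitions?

Differing sites — 2:C/U (Ti); 12:U/C (Ti); 13:A/G (Ti); 18:A/G (Ti); 22:C/U (Ti); 25:G/A (Ti); 27:U/C (Ti); 30:G/A (Ti); 32:A/C (Tv).
Of the 9 differences, 8 transitions and 1 transversion, so the answer is 8.

8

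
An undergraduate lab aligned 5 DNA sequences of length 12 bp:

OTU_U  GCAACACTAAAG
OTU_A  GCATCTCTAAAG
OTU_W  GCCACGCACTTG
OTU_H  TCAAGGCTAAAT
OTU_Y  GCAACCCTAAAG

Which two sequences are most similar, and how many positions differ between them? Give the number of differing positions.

1

Pairwise Hamming distances:
  OTU_U vs OTU_A: 2
  OTU_U vs OTU_W: 6
  OTU_U vs OTU_H: 4
  OTU_U vs OTU_Y: 1
  OTU_A vs OTU_W: 7
  OTU_A vs OTU_H: 5
  OTU_A vs OTU_Y: 2
  OTU_W vs OTU_H: 8
  OTU_W vs OTU_Y: 6
  OTU_H vs OTU_Y: 4
The smallest is 1, between OTU_U and OTU_Y.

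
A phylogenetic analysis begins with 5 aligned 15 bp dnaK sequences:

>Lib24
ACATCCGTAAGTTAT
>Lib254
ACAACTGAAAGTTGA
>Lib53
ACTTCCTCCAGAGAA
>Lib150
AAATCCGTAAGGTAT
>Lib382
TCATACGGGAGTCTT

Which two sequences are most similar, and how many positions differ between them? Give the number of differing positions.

2

Pairwise Hamming distances:
  Lib24 vs Lib254: 5
  Lib24 vs Lib53: 7
  Lib24 vs Lib150: 2
  Lib24 vs Lib382: 6
  Lib254 vs Lib53: 9
  Lib254 vs Lib150: 7
  Lib254 vs Lib382: 9
  Lib53 vs Lib150: 8
  Lib53 vs Lib382: 10
  Lib150 vs Lib382: 8
The smallest is 2, between Lib24 and Lib150.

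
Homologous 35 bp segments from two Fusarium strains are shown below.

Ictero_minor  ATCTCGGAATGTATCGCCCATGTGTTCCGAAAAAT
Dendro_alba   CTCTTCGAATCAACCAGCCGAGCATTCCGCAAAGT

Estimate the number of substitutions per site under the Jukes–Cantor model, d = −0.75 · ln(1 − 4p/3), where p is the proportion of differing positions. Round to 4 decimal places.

0.5716

The sequences differ at positions 1 (A/C), 5 (C/T), 6 (G/C), 11 (G/C), 12 (T/A), 14 (T/C), 16 (G/A), 17 (C/G), 20 (A/G), 21 (T/A), 23 (T/C), 24 (G/A), 30 (A/C), 34 (A/G).
p = 14/35 = 0.400000.
d = −0.75 · ln(1 − (4/3)·0.400000) = −0.75 · ln(0.466667) = −0.75 · (-0.762139) = 0.5716.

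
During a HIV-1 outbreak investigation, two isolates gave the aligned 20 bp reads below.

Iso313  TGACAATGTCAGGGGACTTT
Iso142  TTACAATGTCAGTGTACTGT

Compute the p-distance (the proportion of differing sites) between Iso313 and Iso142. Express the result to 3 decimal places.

0.200

Differing sites — 2:G/T; 13:G/T; 15:G/T; 19:T/G.
There are 4 differences over 20 sites, so p = 4/20 = 0.200.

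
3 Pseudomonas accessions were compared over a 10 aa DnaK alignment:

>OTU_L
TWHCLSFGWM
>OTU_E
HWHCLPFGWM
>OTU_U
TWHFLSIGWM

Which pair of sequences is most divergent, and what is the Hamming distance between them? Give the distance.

4

Pairwise Hamming distances:
  OTU_L vs OTU_E: 2
  OTU_L vs OTU_U: 2
  OTU_E vs OTU_U: 4
The largest is 4, between OTU_E and OTU_U.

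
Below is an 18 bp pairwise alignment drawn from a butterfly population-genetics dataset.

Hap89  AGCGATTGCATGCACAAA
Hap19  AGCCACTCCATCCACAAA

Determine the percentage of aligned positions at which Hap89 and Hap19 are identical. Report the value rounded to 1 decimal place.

The sequences differ at positions 4 (G/C), 6 (T/C), 8 (G/C), 12 (G/C).
14 of the 18 sites match, so the percent identity is 14/18 × 100 = 77.8%.

77.8%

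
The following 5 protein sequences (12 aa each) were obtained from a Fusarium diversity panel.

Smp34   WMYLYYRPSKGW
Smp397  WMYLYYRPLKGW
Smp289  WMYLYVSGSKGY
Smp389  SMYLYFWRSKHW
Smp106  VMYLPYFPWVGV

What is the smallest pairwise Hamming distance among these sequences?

Pairwise Hamming distances:
  Smp34 vs Smp397: 1
  Smp34 vs Smp289: 4
  Smp34 vs Smp389: 5
  Smp34 vs Smp106: 6
  Smp397 vs Smp289: 5
  Smp397 vs Smp389: 6
  Smp397 vs Smp106: 6
  Smp289 vs Smp389: 6
  Smp289 vs Smp106: 8
  Smp389 vs Smp106: 9
The smallest is 1, between Smp34 and Smp397.

1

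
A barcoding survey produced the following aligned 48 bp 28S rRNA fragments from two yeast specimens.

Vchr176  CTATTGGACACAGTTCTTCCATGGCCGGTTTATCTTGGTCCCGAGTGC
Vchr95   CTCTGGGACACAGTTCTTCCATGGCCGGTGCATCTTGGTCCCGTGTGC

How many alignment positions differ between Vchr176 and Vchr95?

The sequences differ at positions 3 (A/C), 5 (T/G), 30 (T/G), 31 (T/C), 44 (A/T).
That gives 5 mismatches out of 48 aligned sites, so the Hamming distance is 5.

5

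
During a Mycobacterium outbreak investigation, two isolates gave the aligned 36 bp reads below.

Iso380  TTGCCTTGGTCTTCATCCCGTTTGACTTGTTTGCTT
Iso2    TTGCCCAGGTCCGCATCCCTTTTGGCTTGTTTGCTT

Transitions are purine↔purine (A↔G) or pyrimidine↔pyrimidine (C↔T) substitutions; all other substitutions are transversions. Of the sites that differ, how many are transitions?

Mismatches occur at site 6 (T→C, transition), site 7 (T→A, transversion), site 12 (T→C, transition), site 13 (T→G, transversion), site 20 (G→T, transversion), site 25 (A→G, transition).
Of the 6 differences, 3 transitions and 3 transversions, so the answer is 3.

3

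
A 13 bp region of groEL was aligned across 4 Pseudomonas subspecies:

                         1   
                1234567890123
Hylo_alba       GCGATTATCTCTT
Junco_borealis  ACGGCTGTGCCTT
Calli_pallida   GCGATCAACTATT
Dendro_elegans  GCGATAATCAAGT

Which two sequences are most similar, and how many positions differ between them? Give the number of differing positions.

3

Pairwise Hamming distances:
  Hylo_alba vs Junco_borealis: 6
  Hylo_alba vs Calli_pallida: 3
  Hylo_alba vs Dendro_elegans: 4
  Junco_borealis vs Calli_pallida: 9
  Junco_borealis vs Dendro_elegans: 9
  Calli_pallida vs Dendro_elegans: 4
The smallest is 3, between Hylo_alba and Calli_pallida.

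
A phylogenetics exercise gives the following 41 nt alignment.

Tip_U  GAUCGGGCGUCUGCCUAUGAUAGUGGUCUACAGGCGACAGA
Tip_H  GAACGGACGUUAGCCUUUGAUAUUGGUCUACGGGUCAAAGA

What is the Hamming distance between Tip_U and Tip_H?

10

The sequences differ at positions 3 (U/A), 7 (G/A), 11 (C/U), 12 (U/A), 17 (A/U), 23 (G/U), 32 (A/G), 35 (C/U), 36 (G/C), 38 (C/A).
That gives 10 mismatches out of 41 aligned sites, so the Hamming distance is 10.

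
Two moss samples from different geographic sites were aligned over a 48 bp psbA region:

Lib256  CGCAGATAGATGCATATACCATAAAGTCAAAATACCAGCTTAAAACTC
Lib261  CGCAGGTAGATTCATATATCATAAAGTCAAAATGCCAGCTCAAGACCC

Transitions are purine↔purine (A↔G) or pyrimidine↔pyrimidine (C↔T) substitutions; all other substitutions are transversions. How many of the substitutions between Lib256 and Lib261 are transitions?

Mismatches occur at site 6 (A→G, transition), site 12 (G→T, transversion), site 19 (C→T, transition), site 34 (A→G, transition), site 41 (T→C, transition), site 44 (A→G, transition), site 47 (T→C, transition).
Of the 7 differences, 6 transitions and 1 transversion, so the answer is 6.

6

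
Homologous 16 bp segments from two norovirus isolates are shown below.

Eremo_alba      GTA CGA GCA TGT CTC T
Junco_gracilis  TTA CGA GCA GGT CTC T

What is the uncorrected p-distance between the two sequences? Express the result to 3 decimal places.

Mismatches occur at site 1 (G↔T), site 10 (T↔G).
There are 2 differences over 16 sites, so p = 2/16 = 0.125.

0.125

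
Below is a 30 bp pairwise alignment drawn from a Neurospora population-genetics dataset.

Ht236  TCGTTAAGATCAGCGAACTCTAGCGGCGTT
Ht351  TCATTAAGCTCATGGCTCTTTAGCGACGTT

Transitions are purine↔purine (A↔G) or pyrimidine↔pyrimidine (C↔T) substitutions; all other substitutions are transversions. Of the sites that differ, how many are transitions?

3

The sequences differ at positions 3 (G/A, transition), 9 (A/C, transversion), 13 (G/T, transversion), 14 (C/G, transversion), 16 (A/C, transversion), 17 (A/T, transversion), 20 (C/T, transition), 26 (G/A, transition).
Of the 8 differences, 3 transitions and 5 transversions, so the answer is 3.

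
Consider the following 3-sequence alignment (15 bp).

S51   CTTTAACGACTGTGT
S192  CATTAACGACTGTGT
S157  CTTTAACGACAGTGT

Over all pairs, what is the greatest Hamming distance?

Pairwise Hamming distances:
  S51 vs S192: 1
  S51 vs S157: 1
  S192 vs S157: 2
The largest is 2, between S192 and S157.

2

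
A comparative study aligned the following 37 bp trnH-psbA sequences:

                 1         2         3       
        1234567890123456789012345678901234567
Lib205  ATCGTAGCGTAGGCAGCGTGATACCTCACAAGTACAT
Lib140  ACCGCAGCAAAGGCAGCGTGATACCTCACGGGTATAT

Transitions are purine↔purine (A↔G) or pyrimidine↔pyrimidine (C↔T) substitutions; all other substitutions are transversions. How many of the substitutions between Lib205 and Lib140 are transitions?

6

Mismatches occur at site 2 (T↔C, transition), site 5 (T↔C, transition), site 9 (G↔A, transition), site 10 (T↔A, transversion), site 30 (A↔G, transition), site 31 (A↔G, transition), site 35 (C↔T, transition).
Of the 7 differences, 6 transitions and 1 transversion, so the answer is 6.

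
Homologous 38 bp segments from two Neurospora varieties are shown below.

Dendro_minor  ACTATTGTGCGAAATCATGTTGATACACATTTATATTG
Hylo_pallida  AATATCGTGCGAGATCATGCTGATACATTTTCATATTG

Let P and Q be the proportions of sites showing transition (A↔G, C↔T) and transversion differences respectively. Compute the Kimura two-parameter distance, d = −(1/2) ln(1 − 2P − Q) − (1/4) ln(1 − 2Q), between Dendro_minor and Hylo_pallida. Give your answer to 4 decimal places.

0.2176

The sequences differ at positions 2 (C/A, transversion), 6 (T/C, transition), 13 (A/G, transition), 20 (T/C, transition), 28 (C/T, transition), 29 (A/T, transversion), 32 (T/C, transition).
Of the 7 differences, 5 transitions and 2 transversions over 38 sites: P = 5/38 = 0.131579, Q = 2/38 = 0.052632.
d = −0.5·ln(0.684210) − 0.25·ln(0.894736) = −0.5·(-0.379490) − 0.25·(-0.111227) = 0.2176.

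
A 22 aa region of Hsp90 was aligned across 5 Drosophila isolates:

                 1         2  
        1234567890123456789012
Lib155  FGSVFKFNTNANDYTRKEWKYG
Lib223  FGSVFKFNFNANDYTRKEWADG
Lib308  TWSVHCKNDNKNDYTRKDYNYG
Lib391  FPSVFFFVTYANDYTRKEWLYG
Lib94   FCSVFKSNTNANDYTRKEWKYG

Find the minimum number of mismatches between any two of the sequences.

2

Pairwise Hamming distances:
  Lib155 vs Lib223: 3
  Lib155 vs Lib308: 10
  Lib155 vs Lib391: 5
  Lib155 vs Lib94: 2
  Lib223 vs Lib308: 11
  Lib223 vs Lib391: 7
  Lib223 vs Lib94: 5
  Lib308 vs Lib391: 12
  Lib308 vs Lib94: 10
  Lib391 vs Lib94: 6
The smallest is 2, between Lib155 and Lib94.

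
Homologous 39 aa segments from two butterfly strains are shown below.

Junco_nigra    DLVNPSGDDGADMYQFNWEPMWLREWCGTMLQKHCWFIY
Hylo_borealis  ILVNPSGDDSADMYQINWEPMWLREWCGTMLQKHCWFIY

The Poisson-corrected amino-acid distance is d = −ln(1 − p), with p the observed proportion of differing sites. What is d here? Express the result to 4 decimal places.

0.0800

Differing sites — 1:D/I; 10:G/S; 16:F/I.
p = 3/39 = 0.076923.
d = −ln(1 − 0.076923) = −ln(0.923077) = 0.0800.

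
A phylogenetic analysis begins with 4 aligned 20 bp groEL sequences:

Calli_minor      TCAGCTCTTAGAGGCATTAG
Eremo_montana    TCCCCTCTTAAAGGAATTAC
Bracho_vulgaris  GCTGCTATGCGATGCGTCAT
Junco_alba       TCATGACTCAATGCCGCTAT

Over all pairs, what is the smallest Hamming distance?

5

Pairwise Hamming distances:
  Calli_minor vs Eremo_montana: 5
  Calli_minor vs Bracho_vulgaris: 9
  Calli_minor vs Junco_alba: 10
  Eremo_montana vs Bracho_vulgaris: 12
  Eremo_montana vs Junco_alba: 11
  Bracho_vulgaris vs Junco_alba: 14
The smallest is 5, between Calli_minor and Eremo_montana.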